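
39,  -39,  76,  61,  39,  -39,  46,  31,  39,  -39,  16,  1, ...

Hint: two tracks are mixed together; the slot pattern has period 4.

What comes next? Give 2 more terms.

The slot pattern repeats as AABB (period 4), so there are 2 interleaved tracks.
Track A = 39, -39, 39, -39, 39, -39: oscillating between 39 and -39.
Track B = 76, 61, 46, 31, 16, 1: arithmetic with common difference −15.
Term 13 comes from track A (its 7th entry): 39.
Position 14 → track A, term 8 = -39.

39, -39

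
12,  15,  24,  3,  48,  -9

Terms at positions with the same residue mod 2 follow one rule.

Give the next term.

Split by position mod 2 into 2 tracks.
Track A: 12, 24, 48 — a geometric progression (common ratio 2).
Track B: 15, 3, -9 — subtracting 12 each time.
Term 7 comes from track A (its 4th entry): 96.

96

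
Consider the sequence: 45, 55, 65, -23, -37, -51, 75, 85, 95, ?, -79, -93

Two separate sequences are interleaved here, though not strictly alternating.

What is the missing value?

The slot pattern repeats as AAABBB (period 6), so there are 2 interleaved tracks.
Stream A is 45, 55, 65, 75, 85, 95, which is linear: a_n = 35 + 10·n.
Stream B is -23, -37, -51, ?, -79, -93, which is arithmetic with common difference −14.
Filling stream B at index 4 by its rule yields -65.

-65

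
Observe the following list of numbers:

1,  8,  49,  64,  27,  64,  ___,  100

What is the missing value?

81

The slot pattern repeats as AABB (period 4), so there are 2 interleaved tracks.
Stream A: 1, 8, 27, 64 — the cubes 1³, 2³, 3³, ….
Stream B: 49, 64, ?, 100 — consecutive squares n² from n = 7.
So the missing entry in stream B is 81.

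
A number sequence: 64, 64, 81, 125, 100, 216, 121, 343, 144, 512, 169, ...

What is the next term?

729

The terms cycle through 2 interleaved subsequences.
Track A: 64, 81, 100, 121, 144, 169 (perfect squares starting at 8²).
Track B: 64, 125, 216, 343, 512 (the cubes 4³, 5³, 6³, …).
Position 12 → track B, term 6 = 729.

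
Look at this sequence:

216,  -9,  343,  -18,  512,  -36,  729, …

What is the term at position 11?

1331

Odd-indexed and even-indexed terms follow separate rules.
Track A: 216, 343, 512, 729. Perfect cubes starting at 6³.
Track B: -9, -18, -36. A geometric progression (common ratio 2).
Term 11 comes from track A (its 6th entry): 1331.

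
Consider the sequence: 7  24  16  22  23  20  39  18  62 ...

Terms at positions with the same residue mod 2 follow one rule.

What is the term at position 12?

14

Positions 1, 3, 5, … form one subsequence and positions 2, 4, 6, … form another.
Track A is 7, 16, 23, 39, 62, which is Fibonacci-style (each term is the sum of the two before it).
Track B is 24, 22, 20, 18, which is arithmetic with common difference −2.
Term 12 comes from track B (its 6th entry): 14.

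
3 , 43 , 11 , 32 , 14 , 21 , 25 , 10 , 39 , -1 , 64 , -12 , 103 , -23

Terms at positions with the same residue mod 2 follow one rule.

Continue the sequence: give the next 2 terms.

167, -34

Taking every 2nd term gives 2 separate tracks.
Track A is 3, 11, 14, 25, 39, 64, 103, which is a Fibonacci-like recurrence a_n = a_{n-1} + a_{n-2}.
Track B is 43, 32, 21, 10, -1, -12, -23, which is linear: a_n = 54 − 11·n.
Term 15 comes from track A (its 8th entry): 167.
The 16th slot belongs to track B; its 8th term is -34.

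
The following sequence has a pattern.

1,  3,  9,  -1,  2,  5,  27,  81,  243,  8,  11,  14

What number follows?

729

Reading positions in blocks of 6 reveals the pattern AAABBB — 2 tracks woven together.
Stream A = 1, 3, 9, 27, 81, 243: powers of 3.
Stream B = -1, 2, 5, 8, 11, 14: arithmetic, step +3.
Term 13 comes from stream A (its 7th entry): 729.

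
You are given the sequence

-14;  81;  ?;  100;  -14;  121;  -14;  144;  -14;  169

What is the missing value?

-14

Odd-indexed and even-indexed terms follow separate rules.
Stream A: -14, ?, -14, -14, -14 — always -14.
Stream B: 81, 100, 121, 144, 169 — the squares 9², 10², 11², ….
Stream A's pattern makes the blank -14.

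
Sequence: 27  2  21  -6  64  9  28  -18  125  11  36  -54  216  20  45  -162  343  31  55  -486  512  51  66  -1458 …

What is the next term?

Split by position mod 4: positions 1, 5, 9, … form one track, and each other residue class forms its own.
Track A: 27, 64, 125, 216, 343, 512. Perfect cubes starting at 3³.
Track B: 2, 9, 11, 20, 31, 51. A Fibonacci-like recurrence a_n = a_{n-1} + a_{n-2}.
Track C: 21, 28, 36, 45, 55, 66. Triangular numbers starting at T_6.
Track D: -6, -18, -54, -162, -486, -1458. A geometric progression (common ratio 3).
Position 25 → track A, term 7 = 729.

729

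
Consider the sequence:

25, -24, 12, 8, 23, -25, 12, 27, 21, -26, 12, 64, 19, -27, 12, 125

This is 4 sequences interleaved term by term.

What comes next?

Split by position mod 4 into 4 tracks.
Stream A: 25, 23, 21, 19. Arithmetic, step −2.
Stream B: -24, -25, -26, -27. Subtracting 1 each time.
Stream C: 12, 12, 12, 12. Constant 12.
Stream D: 8, 27, 64, 125. The cubes 2³, 3³, 4³, ….
Term 17 comes from stream A (its 5th entry): 17.

17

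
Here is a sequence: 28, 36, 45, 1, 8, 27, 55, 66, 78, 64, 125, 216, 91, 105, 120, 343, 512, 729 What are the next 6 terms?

136, 153, 171, 1000, 1331, 1728

Positions follow the repeating pattern AAABBB; grouping by letter gives 2 tracks.
Subsequence A = 28, 36, 45, 55, 66, 78, 91, 105, 120: triangular numbers starting at T_7.
Subsequence B = 1, 8, 27, 64, 125, 216, 343, 512, 729: perfect cubes starting at 1³.
Position 19 → subsequence A, term 10 = 136.
Position 20 → subsequence A, term 11 = 153.
The 21st slot belongs to subsequence A; its 12th term is 171.
Term 22 comes from subsequence B (its 10th entry): 1000.
Position 23 → subsequence B, term 11 = 1331.
The 24th slot belongs to subsequence B; its 12th term is 1728.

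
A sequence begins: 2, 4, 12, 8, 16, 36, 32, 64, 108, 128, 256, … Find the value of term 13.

512

The slot pattern repeats as AAB (period 3), so there are 2 interleaved tracks.
Subsequence A: 2, 4, 8, 16, 32, 64, 128, 256 — powers of 2.
Subsequence B: 12, 36, 108 — geometric, ×3 each step.
Term 13 comes from subsequence A (its 9th entry): 512.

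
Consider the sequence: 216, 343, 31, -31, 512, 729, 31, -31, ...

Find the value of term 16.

Reading positions in blocks of 4 reveals the pattern AABB — 2 tracks woven together.
Stream A: 216, 343, 512, 729. Perfect cubes starting at 6³.
Stream B: 31, -31, 31, -31. The oscillation 31·(−1)^(n+1).
Position 16 → stream B, term 8 = -31.

-31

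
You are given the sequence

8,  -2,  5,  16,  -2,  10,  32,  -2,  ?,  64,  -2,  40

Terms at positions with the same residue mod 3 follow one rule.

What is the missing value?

20

Read the sequence 3 terms at a time; column i is its own pattern.
Subsequence A: 8, 16, 32, 64 — powers of 2.
Subsequence B: -2, -2, -2, -2 — constant -2.
Subsequence C: 5, 10, ?, 40 — multiplying by 2 each time.
Filling subsequence C at index 3 by its rule yields 20.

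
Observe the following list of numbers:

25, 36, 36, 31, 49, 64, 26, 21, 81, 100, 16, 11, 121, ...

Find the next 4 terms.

The slot pattern repeats as AABB (period 4), so there are 2 interleaved tracks.
Track A: 25, 36, 49, 64, 81, 100, 121. Perfect squares starting at 5².
Track B: 36, 31, 26, 21, 16, 11. Arithmetic with common difference −5.
Position 14 falls in track A as its term 8, giving 144.
The 15th slot belongs to track B; its 7th term is 6.
Term 16 comes from track B (its 8th entry): 1.
Position 17 falls in track A as its term 9, giving 169.

144, 6, 1, 169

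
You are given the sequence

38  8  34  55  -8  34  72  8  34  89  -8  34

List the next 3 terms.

Read the sequence 3 terms at a time; column i is its own pattern.
Track A: 38, 55, 72, 89 (arithmetic, step +17).
Track B: 8, -8, 8, -8 (the oscillation 8·(−1)^(n+1)).
Track C: 34, 34, 34, 34 (always 34).
Position 13 falls in track A as its term 5, giving 106.
Position 14 falls in track B as its term 5, giving 8.
Position 15 → track C, term 5 = 34.

106, 8, 34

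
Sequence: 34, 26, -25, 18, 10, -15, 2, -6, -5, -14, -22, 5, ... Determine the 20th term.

Reading positions in blocks of 3 reveals the pattern AAB — 2 tracks woven together.
Track A is 34, 26, 18, 10, 2, -6, -14, -22, which is arithmetic, step −8.
Track B is -25, -15, -5, 5, which is linear: a_n = -35 + 10·n.
Position 20 → track A, term 14 = -70.

-70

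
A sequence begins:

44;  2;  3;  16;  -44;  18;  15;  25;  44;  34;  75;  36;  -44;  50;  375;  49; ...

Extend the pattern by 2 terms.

The terms cycle through 4 interleaved subsequences.
Track A = 44, -44, 44, -44: the oscillation 44·(−1)^(n+1).
Track B = 2, 18, 34, 50: arithmetic, step +16.
Track C = 3, 15, 75, 375: a geometric progression (common ratio 5).
Track D = 16, 25, 36, 49: consecutive squares n² from n = 4.
The 17th slot belongs to track A; its 5th term is 44.
Position 18 falls in track B as its term 5, giving 66.

44, 66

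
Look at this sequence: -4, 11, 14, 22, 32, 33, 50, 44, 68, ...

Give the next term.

55

Taking every 2nd term gives 2 separate tracks.
Track A = -4, 14, 32, 50, 68: arithmetic with common difference +18.
Track B = 11, 22, 33, 44: linear: a_n = 11·n.
Term 10 comes from track B (its 5th entry): 55.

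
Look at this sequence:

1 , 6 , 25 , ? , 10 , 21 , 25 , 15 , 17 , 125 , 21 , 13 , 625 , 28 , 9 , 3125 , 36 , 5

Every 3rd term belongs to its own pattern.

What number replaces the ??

5

Split by position mod 3 into 3 tracks.
Track A = 1, ?, 25, 125, 625, 3125: powers 5^0, 5^1, 5^2, ….
Track B = 6, 10, 15, 21, 28, 36: the triangular numbers T_3, T_4, ….
Track C = 25, 21, 17, 13, 9, 5: arithmetic with common difference −4.
The gap is track A's term 2; the rule gives 5.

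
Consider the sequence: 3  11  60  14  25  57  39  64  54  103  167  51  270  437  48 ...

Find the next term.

707

Reading positions in blocks of 3 reveals the pattern AAB — 2 tracks woven together.
Track A = 3, 11, 14, 25, 39, 64, 103, 167, 270, 437: Fibonacci-style (each term is the sum of the two before it).
Track B = 60, 57, 54, 51, 48: arithmetic with common difference −3.
Position 16 → track A, term 11 = 707.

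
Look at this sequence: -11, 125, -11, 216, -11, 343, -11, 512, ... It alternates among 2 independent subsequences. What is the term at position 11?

Split by position mod 2 into 2 tracks.
Stream A is -11, -11, -11, -11, which is constant -11.
Stream B is 125, 216, 343, 512, which is perfect cubes starting at 5³.
The 11th slot belongs to stream A; its 6th term is -11.

-11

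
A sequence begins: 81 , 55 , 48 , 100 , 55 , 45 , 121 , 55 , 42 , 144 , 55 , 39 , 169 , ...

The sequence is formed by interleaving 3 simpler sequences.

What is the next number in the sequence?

55

The terms cycle through 3 interleaved subsequences.
Track A: 81, 100, 121, 144, 169 — consecutive squares n² from n = 9.
Track B: 55, 55, 55, 55 — constant 55.
Track C: 48, 45, 42, 39 — arithmetic, step −3.
Position 14 falls in track B as its term 5, giving 55.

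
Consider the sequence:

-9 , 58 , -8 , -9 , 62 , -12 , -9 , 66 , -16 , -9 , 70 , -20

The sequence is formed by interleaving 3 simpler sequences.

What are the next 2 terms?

-9, 74

The terms cycle through 3 interleaved subsequences.
Stream A: -9, -9, -9, -9 (always -9).
Stream B: 58, 62, 66, 70 (adding 4 each time).
Stream C: -8, -12, -16, -20 (arithmetic with common difference −4).
Position 13 falls in stream A as its term 5, giving -9.
Position 14 → stream B, term 5 = 74.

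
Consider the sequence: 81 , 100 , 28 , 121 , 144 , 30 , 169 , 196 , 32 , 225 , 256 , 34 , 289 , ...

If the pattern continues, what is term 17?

400

The slot pattern repeats as AAB (period 3), so there are 2 interleaved tracks.
Track A: 81, 100, 121, 144, 169, 196, 225, 256, 289. Consecutive squares n² from n = 9.
Track B: 28, 30, 32, 34. Linear: a_n = 26 + 2·n.
The 17th slot belongs to track A; its 12th term is 400.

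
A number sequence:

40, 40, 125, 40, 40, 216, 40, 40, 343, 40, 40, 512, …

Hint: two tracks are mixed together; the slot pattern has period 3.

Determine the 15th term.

Reading positions in blocks of 3 reveals the pattern AAB — 2 tracks woven together.
Track A: 40, 40, 40, 40, 40, 40, 40, 40. Constant 40.
Track B: 125, 216, 343, 512. Perfect cubes starting at 5³.
Position 15 falls in track B as its term 5, giving 729.

729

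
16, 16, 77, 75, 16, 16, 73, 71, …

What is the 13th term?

16

Reading positions in blocks of 4 reveals the pattern AABB — 2 tracks woven together.
Track A: 16, 16, 16, 16. Always 16.
Track B: 77, 75, 73, 71. Linear: a_n = 79 − 2·n.
The 13th slot belongs to track A; its 7th term is 16.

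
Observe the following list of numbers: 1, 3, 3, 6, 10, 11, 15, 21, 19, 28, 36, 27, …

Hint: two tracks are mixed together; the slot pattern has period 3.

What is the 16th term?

66

Reading positions in blocks of 3 reveals the pattern AAB — 2 tracks woven together.
Track A is 1, 3, 6, 10, 15, 21, 28, 36, which is triangular numbers n(n+1)/2 for n = 1, 2, ….
Track B is 3, 11, 19, 27, which is linear: a_n = -5 + 8·n.
Position 16 → track A, term 11 = 66.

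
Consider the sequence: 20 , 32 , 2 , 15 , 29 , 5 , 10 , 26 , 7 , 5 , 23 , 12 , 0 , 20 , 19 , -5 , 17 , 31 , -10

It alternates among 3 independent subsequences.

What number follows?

Taking every 3rd term gives 3 separate tracks.
Stream A: 20, 15, 10, 5, 0, -5, -10 (linear: a_n = 25 − 5·n).
Stream B: 32, 29, 26, 23, 20, 17 (linear: a_n = 35 − 3·n).
Stream C: 2, 5, 7, 12, 19, 31 (a Fibonacci-like recurrence a_n = a_{n-1} + a_{n-2}).
Position 20 falls in stream B as its term 7, giving 14.

14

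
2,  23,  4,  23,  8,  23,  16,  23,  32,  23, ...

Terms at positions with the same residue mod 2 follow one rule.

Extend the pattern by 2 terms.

64, 23

Odd-indexed and even-indexed terms follow separate rules.
Track A: 2, 4, 8, 16, 32 (powers of 2).
Track B: 23, 23, 23, 23, 23 (constant 23).
Position 11 falls in track A as its term 6, giving 64.
The 12th slot belongs to track B; its 6th term is 23.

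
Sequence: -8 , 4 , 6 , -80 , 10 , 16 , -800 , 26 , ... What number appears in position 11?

68

Reading positions in blocks of 3 reveals the pattern ABB — 2 tracks woven together.
Track A: -8, -80, -800 (geometric with ratio 10).
Track B: 4, 6, 10, 16, 26 (each term equals the sum of the previous two).
The 11th slot belongs to track B; its 7th term is 68.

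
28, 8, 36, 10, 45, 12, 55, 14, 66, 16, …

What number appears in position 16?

22

Odd-indexed and even-indexed terms follow separate rules.
Stream A: 28, 36, 45, 55, 66 (triangular numbers starting at T_7).
Stream B: 8, 10, 12, 14, 16 (arithmetic with common difference +2).
Term 16 comes from stream B (its 8th entry): 22.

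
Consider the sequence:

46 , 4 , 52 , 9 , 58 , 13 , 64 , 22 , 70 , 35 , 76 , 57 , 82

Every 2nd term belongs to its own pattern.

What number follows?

Positions 1, 3, 5, … form one subsequence and positions 2, 4, 6, … form another.
Track A: 46, 52, 58, 64, 70, 76, 82. Arithmetic, step +6.
Track B: 4, 9, 13, 22, 35, 57. A Fibonacci-like recurrence a_n = a_{n-1} + a_{n-2}.
Term 14 comes from track B (its 7th entry): 92.

92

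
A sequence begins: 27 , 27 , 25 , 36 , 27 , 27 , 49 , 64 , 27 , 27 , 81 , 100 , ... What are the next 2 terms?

27, 27

The slot pattern repeats as AABB (period 4), so there are 2 interleaved tracks.
Track A: 27, 27, 27, 27, 27, 27 — the constant sequence 27.
Track B: 25, 36, 49, 64, 81, 100 — consecutive squares n² from n = 5.
The 13th slot belongs to track A; its 7th term is 27.
Position 14 → track A, term 8 = 27.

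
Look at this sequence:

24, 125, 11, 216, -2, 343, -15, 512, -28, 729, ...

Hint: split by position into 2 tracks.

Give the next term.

-41

Odd-indexed and even-indexed terms follow separate rules.
Stream A: 24, 11, -2, -15, -28 (arithmetic, step −13).
Stream B: 125, 216, 343, 512, 729 (the cubes 5³, 6³, 7³, …).
Position 11 falls in stream A as its term 6, giving -41.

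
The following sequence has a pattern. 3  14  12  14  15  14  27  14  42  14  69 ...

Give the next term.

14

Positions 1, 3, 5, … form one subsequence and positions 2, 4, 6, … form another.
Stream A is 3, 12, 15, 27, 42, 69, which is a Fibonacci-like recurrence a_n = a_{n-1} + a_{n-2}.
Stream B is 14, 14, 14, 14, 14, which is always 14.
Position 12 → stream B, term 6 = 14.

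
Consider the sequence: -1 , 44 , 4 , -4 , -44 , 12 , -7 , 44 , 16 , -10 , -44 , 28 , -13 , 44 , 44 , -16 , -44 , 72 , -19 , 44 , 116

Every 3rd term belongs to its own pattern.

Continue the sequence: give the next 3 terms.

-22, -44, 188

The terms cycle through 3 interleaved subsequences.
Subsequence A: -1, -4, -7, -10, -13, -16, -19. Arithmetic, step −3.
Subsequence B: 44, -44, 44, -44, 44, -44, 44. Oscillating between 44 and -44.
Subsequence C: 4, 12, 16, 28, 44, 72, 116. Fibonacci-style (each term is the sum of the two before it).
The 22nd slot belongs to subsequence A; its 8th term is -22.
The 23rd slot belongs to subsequence B; its 8th term is -44.
The 24th slot belongs to subsequence C; its 8th term is 188.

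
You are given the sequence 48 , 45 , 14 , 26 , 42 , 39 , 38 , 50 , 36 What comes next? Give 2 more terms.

33, 62

Positions follow the repeating pattern AABB; grouping by letter gives 2 tracks.
Track A = 48, 45, 42, 39, 36: linear: a_n = 51 − 3·n.
Track B = 14, 26, 38, 50: arithmetic with common difference +12.
Term 10 comes from track A (its 6th entry): 33.
Position 11 → track B, term 5 = 62.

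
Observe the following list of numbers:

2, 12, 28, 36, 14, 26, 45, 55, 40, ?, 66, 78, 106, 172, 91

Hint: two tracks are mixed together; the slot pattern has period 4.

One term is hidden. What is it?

66

The slot pattern repeats as AABB (period 4), so there are 2 interleaved tracks.
Track A is 2, 12, 14, 26, 40, ?, 106, 172, which is a Fibonacci-like recurrence a_n = a_{n-1} + a_{n-2}.
Track B is 28, 36, 45, 55, 66, 78, 91, which is the triangular numbers T_7, T_8, ….
Track A's pattern makes the blank 66.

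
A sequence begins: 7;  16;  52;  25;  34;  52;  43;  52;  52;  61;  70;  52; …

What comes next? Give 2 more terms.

The slot pattern repeats as AAB (period 3), so there are 2 interleaved tracks.
Subsequence A: 7, 16, 25, 34, 43, 52, 61, 70 (linear: a_n = -2 + 9·n).
Subsequence B: 52, 52, 52, 52 (always 52).
Term 13 comes from subsequence A (its 9th entry): 79.
Position 14 → subsequence A, term 10 = 88.

79, 88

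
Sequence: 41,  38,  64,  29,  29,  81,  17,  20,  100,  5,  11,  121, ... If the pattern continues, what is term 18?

169

Split by position mod 3: positions 1, 4, 7, … form one track, and each other residue class forms its own.
Stream A: 41, 29, 17, 5 (arithmetic, step −12).
Stream B: 38, 29, 20, 11 (linear: a_n = 47 − 9·n).
Stream C: 64, 81, 100, 121 (perfect squares starting at 8²).
Term 18 comes from stream C (its 6th entry): 169.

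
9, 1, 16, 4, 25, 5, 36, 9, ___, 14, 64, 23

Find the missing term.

49

The terms cycle through 2 interleaved subsequences.
Subsequence A: 9, 16, 25, 36, ?, 64. Consecutive squares n² from n = 3.
Subsequence B: 1, 4, 5, 9, 14, 23. Each term equals the sum of the previous two.
The gap is subsequence A's term 5; the rule gives 49.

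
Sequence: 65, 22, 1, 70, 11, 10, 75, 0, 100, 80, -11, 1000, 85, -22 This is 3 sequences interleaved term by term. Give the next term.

10000

Read the sequence 3 terms at a time; column i is its own pattern.
Stream A: 65, 70, 75, 80, 85. Arithmetic with common difference +5.
Stream B: 22, 11, 0, -11, -22. Arithmetic with common difference −11.
Stream C: 1, 10, 100, 1000. Powers of 10.
Position 15 falls in stream C as its term 5, giving 10000.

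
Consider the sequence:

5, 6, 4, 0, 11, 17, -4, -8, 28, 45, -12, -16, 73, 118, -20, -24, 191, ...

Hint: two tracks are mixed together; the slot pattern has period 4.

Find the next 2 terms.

309, -28

Reading positions in blocks of 4 reveals the pattern AABB — 2 tracks woven together.
Subsequence A: 5, 6, 11, 17, 28, 45, 73, 118, 191 (a Fibonacci-like recurrence a_n = a_{n-1} + a_{n-2}).
Subsequence B: 4, 0, -4, -8, -12, -16, -20, -24 (linear: a_n = 8 − 4·n).
The 18th slot belongs to subsequence A; its 10th term is 309.
Position 19 falls in subsequence B as its term 9, giving -28.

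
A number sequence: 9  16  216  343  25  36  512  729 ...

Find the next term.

Positions follow the repeating pattern AABB; grouping by letter gives 2 tracks.
Track A: 9, 16, 25, 36. Perfect squares starting at 3².
Track B: 216, 343, 512, 729. Consecutive cubes n³ from n = 6.
Term 9 comes from track A (its 5th entry): 49.

49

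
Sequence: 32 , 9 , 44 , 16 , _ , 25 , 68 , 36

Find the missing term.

56

Taking every 2nd term gives 2 separate tracks.
Subsequence A: 32, 44, ?, 68. Arithmetic with common difference +12.
Subsequence B: 9, 16, 25, 36. Consecutive squares n² from n = 3.
So the missing entry in subsequence A is 56.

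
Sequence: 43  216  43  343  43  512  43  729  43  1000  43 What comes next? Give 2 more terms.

1331, 43

The terms cycle through 2 interleaved subsequences.
Track A: 43, 43, 43, 43, 43, 43 (constant 43).
Track B: 216, 343, 512, 729, 1000 (consecutive cubes n³ from n = 6).
Position 12 falls in track B as its term 6, giving 1331.
The 13th slot belongs to track A; its 7th term is 43.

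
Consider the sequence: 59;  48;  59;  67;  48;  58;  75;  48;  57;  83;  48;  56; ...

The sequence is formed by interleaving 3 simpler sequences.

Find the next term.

91

Taking every 3rd term gives 3 separate tracks.
Track A = 59, 67, 75, 83: arithmetic, step +8.
Track B = 48, 48, 48, 48: always 48.
Track C = 59, 58, 57, 56: arithmetic, step −1.
Position 13 → track A, term 5 = 91.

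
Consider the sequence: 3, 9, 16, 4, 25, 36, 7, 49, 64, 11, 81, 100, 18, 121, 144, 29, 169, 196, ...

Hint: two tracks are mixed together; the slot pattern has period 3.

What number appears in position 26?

361

Positions follow the repeating pattern ABB; grouping by letter gives 2 tracks.
Subsequence A: 3, 4, 7, 11, 18, 29. Fibonacci-style (each term is the sum of the two before it).
Subsequence B: 9, 16, 25, 36, 49, 64, 81, 100, 121, 144, 169, 196. The squares 3², 4², 5², ….
Term 26 comes from subsequence B (its 17th entry): 361.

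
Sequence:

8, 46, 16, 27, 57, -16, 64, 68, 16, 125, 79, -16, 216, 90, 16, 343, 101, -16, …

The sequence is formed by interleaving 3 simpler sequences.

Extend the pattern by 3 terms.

512, 112, 16

Split by position mod 3: positions 1, 4, 7, … form one track, and each other residue class forms its own.
Track A: 8, 27, 64, 125, 216, 343 (consecutive cubes n³ from n = 2).
Track B: 46, 57, 68, 79, 90, 101 (arithmetic, step +11).
Track C: 16, -16, 16, -16, 16, -16 (alternating ±16).
The 19th slot belongs to track A; its 7th term is 512.
The 20th slot belongs to track B; its 7th term is 112.
Term 21 comes from track C (its 7th entry): 16.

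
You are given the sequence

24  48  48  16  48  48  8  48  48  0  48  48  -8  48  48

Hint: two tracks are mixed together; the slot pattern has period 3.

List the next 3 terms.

Positions follow the repeating pattern ABB; grouping by letter gives 2 tracks.
Track A is 24, 16, 8, 0, -8, which is subtracting 8 each time.
Track B is 48, 48, 48, 48, 48, 48, 48, 48, 48, 48, which is the constant sequence 48.
Position 16 falls in track A as its term 6, giving -16.
Position 17 → track B, term 11 = 48.
Term 18 comes from track B (its 12th entry): 48.

-16, 48, 48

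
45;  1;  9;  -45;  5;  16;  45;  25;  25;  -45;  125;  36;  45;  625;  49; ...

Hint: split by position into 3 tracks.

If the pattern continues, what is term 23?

78125

Split by position mod 3 into 3 tracks.
Stream A: 45, -45, 45, -45, 45. Alternating ±45.
Stream B: 1, 5, 25, 125, 625. Successive powers of 5.
Stream C: 9, 16, 25, 36, 49. Consecutive squares n² from n = 3.
The 23rd slot belongs to stream B; its 8th term is 78125.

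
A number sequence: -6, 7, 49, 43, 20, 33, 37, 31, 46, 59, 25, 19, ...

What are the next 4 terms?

Positions follow the repeating pattern AABB; grouping by letter gives 2 tracks.
Track A: -6, 7, 20, 33, 46, 59 — arithmetic with common difference +13.
Track B: 49, 43, 37, 31, 25, 19 — subtracting 6 each time.
The 13th slot belongs to track A; its 7th term is 72.
Position 14 falls in track A as its term 8, giving 85.
Term 15 comes from track B (its 7th entry): 13.
Term 16 comes from track B (its 8th entry): 7.

72, 85, 13, 7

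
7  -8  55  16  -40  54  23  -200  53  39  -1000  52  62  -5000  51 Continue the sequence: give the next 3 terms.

Split by position mod 3: positions 1, 4, 7, … form one track, and each other residue class forms its own.
Track A: 7, 16, 23, 39, 62 (a Fibonacci-like recurrence a_n = a_{n-1} + a_{n-2}).
Track B: -8, -40, -200, -1000, -5000 (geometric with ratio 5).
Track C: 55, 54, 53, 52, 51 (arithmetic with common difference −1).
Position 16 → track A, term 6 = 101.
Term 17 comes from track B (its 6th entry): -25000.
Position 18 falls in track C as its term 6, giving 50.

101, -25000, 50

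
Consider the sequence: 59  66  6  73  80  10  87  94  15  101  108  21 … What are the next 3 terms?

Reading positions in blocks of 3 reveals the pattern AAB — 2 tracks woven together.
Stream A: 59, 66, 73, 80, 87, 94, 101, 108. Arithmetic, step +7.
Stream B: 6, 10, 15, 21. Triangular numbers starting at T_3.
Position 13 falls in stream A as its term 9, giving 115.
The 14th slot belongs to stream A; its 10th term is 122.
Position 15 → stream B, term 5 = 28.

115, 122, 28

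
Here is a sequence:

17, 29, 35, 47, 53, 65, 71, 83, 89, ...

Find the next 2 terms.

The terms cycle through 2 interleaved subsequences.
Track A: 17, 35, 53, 71, 89 — adding 18 each time.
Track B: 29, 47, 65, 83 — adding 18 each time.
Position 10 → track B, term 5 = 101.
Term 11 comes from track A (its 6th entry): 107.

101, 107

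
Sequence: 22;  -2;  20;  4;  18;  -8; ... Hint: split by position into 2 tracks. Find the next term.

Odd-indexed and even-indexed terms follow separate rules.
Track A: 22, 20, 18 — linear: a_n = 24 − 2·n.
Track B: -2, 4, -8 — multiplying by -2 each time.
Position 7 → track A, term 4 = 16.

16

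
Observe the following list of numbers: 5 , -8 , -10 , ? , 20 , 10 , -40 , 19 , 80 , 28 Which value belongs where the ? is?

1

Split by position mod 2 into 2 tracks.
Track A: 5, -10, 20, -40, 80 (geometric, ×-2 each step).
Track B: -8, ?, 10, 19, 28 (adding 9 each time).
So the missing entry in track B is 1.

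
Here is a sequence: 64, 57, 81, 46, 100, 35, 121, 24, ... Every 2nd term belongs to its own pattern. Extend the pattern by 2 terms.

144, 13

Odd-indexed and even-indexed terms follow separate rules.
Track A: 64, 81, 100, 121 (the squares 8², 9², 10², …).
Track B: 57, 46, 35, 24 (subtracting 11 each time).
Position 9 → track A, term 5 = 144.
Term 10 comes from track B (its 5th entry): 13.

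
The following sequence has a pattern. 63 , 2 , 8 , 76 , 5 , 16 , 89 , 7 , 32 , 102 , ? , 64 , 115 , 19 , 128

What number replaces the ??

12

Split by position mod 3: positions 1, 4, 7, … form one track, and each other residue class forms its own.
Stream A = 63, 76, 89, 102, 115: linear: a_n = 50 + 13·n.
Stream B = 2, 5, 7, ?, 19: a Fibonacci-like recurrence a_n = a_{n-1} + a_{n-2}.
Stream C = 8, 16, 32, 64, 128: successive powers of 2.
The gap is stream B's term 4; the rule gives 12.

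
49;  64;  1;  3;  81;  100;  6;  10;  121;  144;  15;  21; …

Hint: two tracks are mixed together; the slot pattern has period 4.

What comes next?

Reading positions in blocks of 4 reveals the pattern AABB — 2 tracks woven together.
Subsequence A: 49, 64, 81, 100, 121, 144. Consecutive squares n² from n = 7.
Subsequence B: 1, 3, 6, 10, 15, 21. The triangular numbers T_1, T_2, ….
Position 13 falls in subsequence A as its term 7, giving 169.

169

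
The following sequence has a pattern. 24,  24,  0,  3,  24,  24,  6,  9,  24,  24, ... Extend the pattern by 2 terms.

The slot pattern repeats as AABB (period 4), so there are 2 interleaved tracks.
Stream A: 24, 24, 24, 24, 24, 24 (the constant sequence 24).
Stream B: 0, 3, 6, 9 (arithmetic, step +3).
Term 11 comes from stream B (its 5th entry): 12.
Position 12 falls in stream B as its term 6, giving 15.

12, 15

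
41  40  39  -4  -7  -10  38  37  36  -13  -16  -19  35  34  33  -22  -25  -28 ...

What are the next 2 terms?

32, 31

Reading positions in blocks of 6 reveals the pattern AAABBB — 2 tracks woven together.
Track A = 41, 40, 39, 38, 37, 36, 35, 34, 33: arithmetic with common difference −1.
Track B = -4, -7, -10, -13, -16, -19, -22, -25, -28: subtracting 3 each time.
Term 19 comes from track A (its 10th entry): 32.
Term 20 comes from track A (its 11th entry): 31.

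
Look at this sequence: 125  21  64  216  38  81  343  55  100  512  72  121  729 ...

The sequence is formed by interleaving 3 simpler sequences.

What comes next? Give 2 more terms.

89, 144

Taking every 3rd term gives 3 separate tracks.
Track A: 125, 216, 343, 512, 729 — the cubes 5³, 6³, 7³, ….
Track B: 21, 38, 55, 72 — linear: a_n = 4 + 17·n.
Track C: 64, 81, 100, 121 — consecutive squares n² from n = 8.
Term 14 comes from track B (its 5th entry): 89.
Position 15 falls in track C as its term 5, giving 144.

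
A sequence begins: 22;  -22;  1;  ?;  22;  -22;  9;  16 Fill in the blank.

The slot pattern repeats as AABB (period 4), so there are 2 interleaved tracks.
Track A is 22, -22, 22, -22, which is alternating ±22.
Track B is 1, ?, 9, 16, which is consecutive squares n² from n = 1.
Filling track B at index 2 by its rule yields 4.

4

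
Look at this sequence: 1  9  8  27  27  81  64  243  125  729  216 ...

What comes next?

2187

Taking every 2nd term gives 2 separate tracks.
Subsequence A: 1, 8, 27, 64, 125, 216 — perfect cubes starting at 1³.
Subsequence B: 9, 27, 81, 243, 729 — powers 3^2, 3^3, 3^4, ….
Position 12 → subsequence B, term 6 = 2187.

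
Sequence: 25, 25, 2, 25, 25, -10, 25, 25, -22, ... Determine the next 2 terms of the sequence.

Positions follow the repeating pattern AAB; grouping by letter gives 2 tracks.
Stream A: 25, 25, 25, 25, 25, 25 (always 25).
Stream B: 2, -10, -22 (linear: a_n = 14 − 12·n).
Position 10 falls in stream A as its term 7, giving 25.
The 11th slot belongs to stream A; its 8th term is 25.

25, 25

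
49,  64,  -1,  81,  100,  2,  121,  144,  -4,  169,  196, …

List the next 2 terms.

The slot pattern repeats as AAB (period 3), so there are 2 interleaved tracks.
Stream A: 49, 64, 81, 100, 121, 144, 169, 196. Consecutive squares n² from n = 7.
Stream B: -1, 2, -4. Multiplying by -2 each time.
The 12th slot belongs to stream B; its 4th term is 8.
Position 13 falls in stream A as its term 9, giving 225.

8, 225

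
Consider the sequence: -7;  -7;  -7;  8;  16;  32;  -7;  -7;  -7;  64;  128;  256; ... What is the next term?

-7

Positions follow the repeating pattern AAABBB; grouping by letter gives 2 tracks.
Track A: -7, -7, -7, -7, -7, -7. Constant -7.
Track B: 8, 16, 32, 64, 128, 256. Powers 2^3, 2^4, 2^5, ….
Position 13 falls in track A as its term 7, giving -7.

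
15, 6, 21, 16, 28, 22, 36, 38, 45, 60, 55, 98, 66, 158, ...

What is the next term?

78

The terms cycle through 2 interleaved subsequences.
Subsequence A is 15, 21, 28, 36, 45, 55, 66, which is the triangular numbers T_5, T_6, ….
Subsequence B is 6, 16, 22, 38, 60, 98, 158, which is each term equals the sum of the previous two.
Position 15 falls in subsequence A as its term 8, giving 78.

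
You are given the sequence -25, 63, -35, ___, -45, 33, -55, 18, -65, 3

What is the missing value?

Odd-indexed and even-indexed terms follow separate rules.
Stream A: -25, -35, -45, -55, -65. Arithmetic, step −10.
Stream B: 63, ?, 33, 18, 3. Subtracting 15 each time.
The gap is stream B's term 2; the rule gives 48.

48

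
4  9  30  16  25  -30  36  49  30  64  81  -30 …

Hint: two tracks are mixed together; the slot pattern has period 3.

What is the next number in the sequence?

100

Reading positions in blocks of 3 reveals the pattern AAB — 2 tracks woven together.
Track A is 4, 9, 16, 25, 36, 49, 64, 81, which is the squares 2², 3², 4², ….
Track B is 30, -30, 30, -30, which is alternating ±30.
Term 13 comes from track A (its 9th entry): 100.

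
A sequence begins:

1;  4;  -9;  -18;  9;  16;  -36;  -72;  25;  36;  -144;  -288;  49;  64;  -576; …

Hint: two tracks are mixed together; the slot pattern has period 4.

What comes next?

-1152

The slot pattern repeats as AABB (period 4), so there are 2 interleaved tracks.
Track A: 1, 4, 9, 16, 25, 36, 49, 64. Consecutive squares n² from n = 1.
Track B: -9, -18, -36, -72, -144, -288, -576. Multiplying by 2 each time.
Position 16 falls in track B as its term 8, giving -1152.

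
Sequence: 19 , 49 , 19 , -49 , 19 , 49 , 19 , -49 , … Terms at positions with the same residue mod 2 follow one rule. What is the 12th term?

-49

The terms cycle through 2 interleaved subsequences.
Subsequence A is 19, 19, 19, 19, which is always 19.
Subsequence B is 49, -49, 49, -49, which is alternating ±49.
The 12th slot belongs to subsequence B; its 6th term is -49.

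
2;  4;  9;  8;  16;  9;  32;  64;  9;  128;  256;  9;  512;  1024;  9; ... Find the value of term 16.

The slot pattern repeats as AAB (period 3), so there are 2 interleaved tracks.
Stream A: 2, 4, 8, 16, 32, 64, 128, 256, 512, 1024. Powers 2^1, 2^2, 2^3, ….
Stream B: 9, 9, 9, 9, 9. The constant sequence 9.
Position 16 falls in stream A as its term 11, giving 2048.

2048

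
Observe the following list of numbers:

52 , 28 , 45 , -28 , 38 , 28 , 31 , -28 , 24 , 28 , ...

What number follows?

Taking every 2nd term gives 2 separate tracks.
Subsequence A: 52, 45, 38, 31, 24. Arithmetic, step −7.
Subsequence B: 28, -28, 28, -28, 28. Alternating ±28.
Position 11 falls in subsequence A as its term 6, giving 17.

17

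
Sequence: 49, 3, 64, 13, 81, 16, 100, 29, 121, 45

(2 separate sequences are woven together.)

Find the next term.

144

Taking every 2nd term gives 2 separate tracks.
Track A = 49, 64, 81, 100, 121: consecutive squares n² from n = 7.
Track B = 3, 13, 16, 29, 45: a Fibonacci-like recurrence a_n = a_{n-1} + a_{n-2}.
Term 11 comes from track A (its 6th entry): 144.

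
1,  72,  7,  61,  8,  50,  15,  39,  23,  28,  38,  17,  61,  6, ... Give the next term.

99

Taking every 2nd term gives 2 separate tracks.
Track A = 1, 7, 8, 15, 23, 38, 61: each term equals the sum of the previous two.
Track B = 72, 61, 50, 39, 28, 17, 6: linear: a_n = 83 − 11·n.
Term 15 comes from track A (its 8th entry): 99.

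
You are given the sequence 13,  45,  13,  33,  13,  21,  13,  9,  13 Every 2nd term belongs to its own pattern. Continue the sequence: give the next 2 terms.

Odd-indexed and even-indexed terms follow separate rules.
Track A = 13, 13, 13, 13, 13: always 13.
Track B = 45, 33, 21, 9: subtracting 12 each time.
Position 10 → track B, term 5 = -3.
Position 11 → track A, term 6 = 13.

-3, 13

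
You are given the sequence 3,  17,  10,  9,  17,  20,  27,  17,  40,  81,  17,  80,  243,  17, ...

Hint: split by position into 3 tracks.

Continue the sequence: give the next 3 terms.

160, 729, 17

Taking every 3rd term gives 3 separate tracks.
Subsequence A is 3, 9, 27, 81, 243, which is successive powers of 3.
Subsequence B is 17, 17, 17, 17, 17, which is the constant sequence 17.
Subsequence C is 10, 20, 40, 80, which is a geometric progression (common ratio 2).
The 15th slot belongs to subsequence C; its 5th term is 160.
Position 16 falls in subsequence A as its term 6, giving 729.
The 17th slot belongs to subsequence B; its 6th term is 17.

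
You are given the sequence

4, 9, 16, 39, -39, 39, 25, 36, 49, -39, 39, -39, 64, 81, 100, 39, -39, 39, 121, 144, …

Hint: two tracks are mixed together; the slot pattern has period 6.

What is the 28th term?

Reading positions in blocks of 6 reveals the pattern AAABBB — 2 tracks woven together.
Stream A is 4, 9, 16, 25, 36, 49, 64, 81, 100, 121, 144, which is consecutive squares n² from n = 2.
Stream B is 39, -39, 39, -39, 39, -39, 39, -39, 39, which is the oscillation 39·(−1)^(n+1).
The 28th slot belongs to stream B; its 13th term is 39.

39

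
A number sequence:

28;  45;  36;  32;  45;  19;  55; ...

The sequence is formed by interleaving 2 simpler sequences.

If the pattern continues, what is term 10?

The terms cycle through 2 interleaved subsequences.
Subsequence A is 28, 36, 45, 55, which is triangular numbers starting at T_7.
Subsequence B is 45, 32, 19, which is arithmetic with common difference −13.
Term 10 comes from subsequence B (its 5th entry): -7.

-7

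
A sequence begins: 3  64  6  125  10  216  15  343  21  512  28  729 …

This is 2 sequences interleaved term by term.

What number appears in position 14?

1000

Split by position mod 2 into 2 tracks.
Stream A: 3, 6, 10, 15, 21, 28 (the triangular numbers T_2, T_3, …).
Stream B: 64, 125, 216, 343, 512, 729 (the cubes 4³, 5³, 6³, …).
The 14th slot belongs to stream B; its 7th term is 1000.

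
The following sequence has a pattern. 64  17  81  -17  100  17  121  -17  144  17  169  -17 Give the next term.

The terms cycle through 2 interleaved subsequences.
Track A: 64, 81, 100, 121, 144, 169 — the squares 8², 9², 10², ….
Track B: 17, -17, 17, -17, 17, -17 — the oscillation 17·(−1)^(n+1).
Term 13 comes from track A (its 7th entry): 196.

196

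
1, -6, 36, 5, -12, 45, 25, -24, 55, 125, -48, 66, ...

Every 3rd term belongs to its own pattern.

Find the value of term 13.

625

Split by position mod 3: positions 1, 4, 7, … form one track, and each other residue class forms its own.
Subsequence A: 1, 5, 25, 125. Successive powers of 5.
Subsequence B: -6, -12, -24, -48. Multiplying by 2 each time.
Subsequence C: 36, 45, 55, 66. Triangular numbers n(n+1)/2 for n = 8, 9, ….
Position 13 → subsequence A, term 5 = 625.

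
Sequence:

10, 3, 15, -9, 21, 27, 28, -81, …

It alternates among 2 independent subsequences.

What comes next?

36

Split by position mod 2 into 2 tracks.
Subsequence A: 10, 15, 21, 28. Triangular numbers starting at T_4.
Subsequence B: 3, -9, 27, -81. Geometric with ratio -3.
The 9th slot belongs to subsequence A; its 5th term is 36.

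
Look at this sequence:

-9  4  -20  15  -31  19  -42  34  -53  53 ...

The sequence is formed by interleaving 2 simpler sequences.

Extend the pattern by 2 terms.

Odd-indexed and even-indexed terms follow separate rules.
Track A is -9, -20, -31, -42, -53, which is arithmetic, step −11.
Track B is 4, 15, 19, 34, 53, which is a Fibonacci-like recurrence a_n = a_{n-1} + a_{n-2}.
Position 11 → track A, term 6 = -64.
The 12th slot belongs to track B; its 6th term is 87.

-64, 87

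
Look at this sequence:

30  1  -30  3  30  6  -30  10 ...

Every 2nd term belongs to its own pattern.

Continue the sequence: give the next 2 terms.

Odd-indexed and even-indexed terms follow separate rules.
Track A: 30, -30, 30, -30 — oscillating between 30 and -30.
Track B: 1, 3, 6, 10 — the triangular numbers T_1, T_2, ….
The 9th slot belongs to track A; its 5th term is 30.
Position 10 → track B, term 5 = 15.

30, 15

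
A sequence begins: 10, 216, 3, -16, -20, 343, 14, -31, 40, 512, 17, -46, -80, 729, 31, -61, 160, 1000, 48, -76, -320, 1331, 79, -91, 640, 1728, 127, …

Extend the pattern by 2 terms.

Split by position mod 4: positions 1, 5, 9, … form one track, and each other residue class forms its own.
Track A = 10, -20, 40, -80, 160, -320, 640: a geometric progression (common ratio -2).
Track B = 216, 343, 512, 729, 1000, 1331, 1728: consecutive cubes n³ from n = 6.
Track C = 3, 14, 17, 31, 48, 79, 127: each term equals the sum of the previous two.
Track D = -16, -31, -46, -61, -76, -91: linear: a_n = -1 − 15·n.
Position 28 → track D, term 7 = -106.
Term 29 comes from track A (its 8th entry): -1280.

-106, -1280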